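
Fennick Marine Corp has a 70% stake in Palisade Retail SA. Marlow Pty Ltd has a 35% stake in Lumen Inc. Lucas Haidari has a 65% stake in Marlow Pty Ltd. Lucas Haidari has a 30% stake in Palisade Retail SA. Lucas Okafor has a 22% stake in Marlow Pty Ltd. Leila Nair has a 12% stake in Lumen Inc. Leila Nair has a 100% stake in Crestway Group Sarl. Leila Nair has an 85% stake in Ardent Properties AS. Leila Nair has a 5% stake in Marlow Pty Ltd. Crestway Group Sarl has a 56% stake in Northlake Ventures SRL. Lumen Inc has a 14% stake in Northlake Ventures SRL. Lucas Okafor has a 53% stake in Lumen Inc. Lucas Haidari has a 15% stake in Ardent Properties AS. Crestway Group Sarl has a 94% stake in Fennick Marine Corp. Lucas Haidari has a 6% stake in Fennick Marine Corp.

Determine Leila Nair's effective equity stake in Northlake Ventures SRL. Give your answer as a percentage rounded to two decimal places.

57.93%

Leila reaches Northlake along 3 paths.
Via Lumen: 12% × 14% = 1.68%.
Via Marlow → Lumen: 5% × 35% × 14% = 0.245%.
Via Crestway: 100% × 56% = 56%.
Total: 1.68% + 0.245% + 56% = 57.925%.
Rounded: 57.93%.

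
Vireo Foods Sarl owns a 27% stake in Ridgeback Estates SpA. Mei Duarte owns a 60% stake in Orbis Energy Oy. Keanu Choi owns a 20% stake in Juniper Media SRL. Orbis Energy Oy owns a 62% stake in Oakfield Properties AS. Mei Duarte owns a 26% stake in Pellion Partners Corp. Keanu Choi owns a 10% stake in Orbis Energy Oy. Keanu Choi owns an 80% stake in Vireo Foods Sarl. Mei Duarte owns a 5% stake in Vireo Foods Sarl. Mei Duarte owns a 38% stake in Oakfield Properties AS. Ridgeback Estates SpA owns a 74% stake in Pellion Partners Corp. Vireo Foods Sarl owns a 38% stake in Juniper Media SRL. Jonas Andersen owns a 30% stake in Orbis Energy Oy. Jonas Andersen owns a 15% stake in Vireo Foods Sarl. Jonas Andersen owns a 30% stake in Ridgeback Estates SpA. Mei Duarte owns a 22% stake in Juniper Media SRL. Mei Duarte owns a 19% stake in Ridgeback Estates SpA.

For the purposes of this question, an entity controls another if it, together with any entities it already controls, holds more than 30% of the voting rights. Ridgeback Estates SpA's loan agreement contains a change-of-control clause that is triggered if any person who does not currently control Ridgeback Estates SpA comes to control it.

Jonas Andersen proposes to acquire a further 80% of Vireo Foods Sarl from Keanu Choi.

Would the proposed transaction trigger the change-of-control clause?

Yes

The purchase adds only to Jonas's holdings (Keanu's stake shrinks), so Jonas is the only person who could newly come to control Ridgeback.
Jonas's largest direct stake is 30% in Orbis, which does not meet the threshold, so Jonas controls no company.
In Ridgeback, Jonas's side holds only 30%, not > 30%.
So before the transaction, Jonas does not control Ridgeback.
After the purchase, Jonas's direct stake in Vireo rises to 15% + 80% = 95%, and Keanu's stake falls to 0%.
Jonas holds 95% of Vireo, so Jonas controls Vireo.
Vireo and Jonas together hold 27% + 30% = 57% of Ridgeback, so Jonas controls Ridgeback.
Jonas did not control Ridgeback before and does after, so the clause is triggered.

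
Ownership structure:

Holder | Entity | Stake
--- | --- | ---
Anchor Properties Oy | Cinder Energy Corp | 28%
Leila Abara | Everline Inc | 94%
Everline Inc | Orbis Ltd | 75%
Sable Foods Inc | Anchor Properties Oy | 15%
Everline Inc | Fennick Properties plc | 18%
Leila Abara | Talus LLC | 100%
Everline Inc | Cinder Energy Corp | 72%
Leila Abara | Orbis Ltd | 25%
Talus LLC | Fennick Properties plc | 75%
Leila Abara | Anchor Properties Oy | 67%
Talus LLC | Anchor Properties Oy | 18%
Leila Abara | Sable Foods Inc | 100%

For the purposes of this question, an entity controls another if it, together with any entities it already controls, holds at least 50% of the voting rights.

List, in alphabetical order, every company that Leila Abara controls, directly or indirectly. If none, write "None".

Leila holds 100% of Sable, so Leila controls Sable.
Leila holds 100% of Talus, so Leila controls Talus.
Leila holds 94% of Everline, so Leila controls Everline.
Talus and Everline together hold 75% + 18% = 93% of Fennick, so Leila controls Fennick.
Leila and Talus and Sable together hold 67% + 18% + 15% = 100% of Anchor, so Leila controls Anchor.
Everline and Leila together hold 75% + 25% = 100% of Orbis, so Leila controls Orbis.
Anchor and Everline together hold 28% + 72% = 100% of Cinder, so Leila controls Cinder.

Anchor Properties Oy, Cinder Energy Corp, Everline Inc, Fennick Properties plc, Orbis Ltd, Sable Foods Inc, Talus LLC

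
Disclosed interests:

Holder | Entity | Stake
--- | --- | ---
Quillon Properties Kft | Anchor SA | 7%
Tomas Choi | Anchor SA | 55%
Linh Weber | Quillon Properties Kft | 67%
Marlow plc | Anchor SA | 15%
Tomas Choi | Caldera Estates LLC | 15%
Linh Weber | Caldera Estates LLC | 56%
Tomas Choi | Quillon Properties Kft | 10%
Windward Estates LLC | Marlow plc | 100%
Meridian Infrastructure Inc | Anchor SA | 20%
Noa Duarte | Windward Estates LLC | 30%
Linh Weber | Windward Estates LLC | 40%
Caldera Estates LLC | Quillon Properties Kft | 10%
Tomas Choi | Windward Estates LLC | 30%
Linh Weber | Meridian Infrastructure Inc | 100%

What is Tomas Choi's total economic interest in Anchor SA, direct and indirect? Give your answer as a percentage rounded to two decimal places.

Tomas reaches Anchor along 4 paths.
Via Windward → Marlow: 30% × 100% × 15% = 4.5%.
Direct stake: 55% = 55%.
Via Caldera → Quillon: 15% × 10% × 7% = 0.105%.
Via Quillon: 10% × 7% = 0.7%.
Total: 4.5% + 55% + 0.105% + 0.7% = 60.305%.
Rounded: 60.31%.

60.31%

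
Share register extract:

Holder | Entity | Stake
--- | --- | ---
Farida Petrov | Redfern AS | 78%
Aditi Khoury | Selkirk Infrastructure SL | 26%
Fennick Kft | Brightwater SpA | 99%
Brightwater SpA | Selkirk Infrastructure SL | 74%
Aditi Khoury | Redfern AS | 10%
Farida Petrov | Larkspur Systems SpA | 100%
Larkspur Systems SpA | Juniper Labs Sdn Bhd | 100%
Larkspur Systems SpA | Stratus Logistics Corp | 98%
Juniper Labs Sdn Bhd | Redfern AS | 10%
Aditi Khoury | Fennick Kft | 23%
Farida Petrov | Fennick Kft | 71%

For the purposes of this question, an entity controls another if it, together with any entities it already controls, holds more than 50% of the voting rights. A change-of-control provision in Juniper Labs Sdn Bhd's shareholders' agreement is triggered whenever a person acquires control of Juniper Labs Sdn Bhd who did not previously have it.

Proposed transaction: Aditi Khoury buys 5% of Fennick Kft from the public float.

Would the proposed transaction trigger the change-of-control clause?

No

The purchase changes only Aditi's holdings, so Aditi is the only person who could newly come to control Juniper.
Aditi's largest direct stake is 26% in Selkirk, which does not meet the threshold, so Aditi controls no company.
Neither Aditi nor any entity Aditi controls holds any voting interest in Juniper.
So before the transaction, Aditi does not control Juniper.
After the purchase, Aditi's direct stake in Fennick rises to 23% + 5% = 28%.
Aditi's side now holds 28% of Fennick, not > 50%, so Aditi still does not control Fennick.
After the transaction, neither Aditi nor any entity Aditi controls holds a voting interest in Juniper, so Aditi still does not control it.
No new person acquires control, so the clause is not triggered.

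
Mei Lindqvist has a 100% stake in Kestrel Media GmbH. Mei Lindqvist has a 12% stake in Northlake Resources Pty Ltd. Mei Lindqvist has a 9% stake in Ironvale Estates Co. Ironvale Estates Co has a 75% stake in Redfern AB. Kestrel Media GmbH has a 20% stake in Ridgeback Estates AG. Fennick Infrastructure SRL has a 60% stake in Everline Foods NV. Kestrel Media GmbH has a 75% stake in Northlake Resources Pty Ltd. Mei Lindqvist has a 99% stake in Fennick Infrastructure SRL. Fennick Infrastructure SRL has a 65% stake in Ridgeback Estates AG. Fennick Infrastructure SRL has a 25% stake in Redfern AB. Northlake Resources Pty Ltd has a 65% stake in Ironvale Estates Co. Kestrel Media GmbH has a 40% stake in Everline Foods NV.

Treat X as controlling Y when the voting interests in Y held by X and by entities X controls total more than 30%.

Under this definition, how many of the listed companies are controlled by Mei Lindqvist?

Mei holds 99% of Fennick, so Mei controls Fennick.
Mei holds 100% of Kestrel, so Mei controls Kestrel.
Kestrel and Mei together hold 75% + 12% = 87% of Northlake, so Mei controls Northlake.
Mei and Northlake together hold 9% + 65% = 74% of Ironvale, so Mei controls Ironvale.
Ironvale and Fennick together hold 75% + 25% = 100% of Redfern, so Mei controls Redfern.
Kestrel and Fennick together hold 40% + 60% = 100% of Everline, so Mei controls Everline.
Fennick and Kestrel together hold 65% + 20% = 85% of Ridgeback, so Mei controls Ridgeback.
Mei controls 7 companies.

7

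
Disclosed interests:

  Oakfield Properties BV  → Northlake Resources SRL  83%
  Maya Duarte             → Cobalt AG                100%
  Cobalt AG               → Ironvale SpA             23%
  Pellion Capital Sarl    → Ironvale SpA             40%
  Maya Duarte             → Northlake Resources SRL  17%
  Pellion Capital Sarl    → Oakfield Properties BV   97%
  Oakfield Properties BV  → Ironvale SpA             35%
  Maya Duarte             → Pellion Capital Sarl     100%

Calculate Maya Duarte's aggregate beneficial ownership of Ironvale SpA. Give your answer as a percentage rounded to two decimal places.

Maya reaches Ironvale along 3 paths.
Via Pellion: 100% × 40% = 40%.
Via Pellion → Oakfield: 100% × 97% × 35% = 33.95%.
Via Cobalt: 100% × 23% = 23%.
Total: 40% + 33.95% + 23% = 96.95%.

96.95%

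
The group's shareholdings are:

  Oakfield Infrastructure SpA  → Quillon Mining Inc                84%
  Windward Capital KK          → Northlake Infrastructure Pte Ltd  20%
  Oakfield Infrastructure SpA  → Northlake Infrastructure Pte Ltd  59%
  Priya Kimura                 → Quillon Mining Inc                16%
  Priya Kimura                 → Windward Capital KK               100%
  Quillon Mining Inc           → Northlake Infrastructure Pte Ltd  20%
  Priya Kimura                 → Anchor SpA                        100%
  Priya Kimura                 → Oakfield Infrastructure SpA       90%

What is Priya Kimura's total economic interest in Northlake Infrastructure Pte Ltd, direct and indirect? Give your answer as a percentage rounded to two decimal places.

Priya reaches Northlake along 4 paths.
Via Oakfield: 90% × 59% = 53.1%.
Via Windward: 100% × 20% = 20%.
Via Quillon: 16% × 20% = 3.2%.
Via Oakfield → Quillon: 90% × 84% × 20% = 15.12%.
Total: 53.1% + 20% + 3.2% + 15.12% = 91.42%.

91.42%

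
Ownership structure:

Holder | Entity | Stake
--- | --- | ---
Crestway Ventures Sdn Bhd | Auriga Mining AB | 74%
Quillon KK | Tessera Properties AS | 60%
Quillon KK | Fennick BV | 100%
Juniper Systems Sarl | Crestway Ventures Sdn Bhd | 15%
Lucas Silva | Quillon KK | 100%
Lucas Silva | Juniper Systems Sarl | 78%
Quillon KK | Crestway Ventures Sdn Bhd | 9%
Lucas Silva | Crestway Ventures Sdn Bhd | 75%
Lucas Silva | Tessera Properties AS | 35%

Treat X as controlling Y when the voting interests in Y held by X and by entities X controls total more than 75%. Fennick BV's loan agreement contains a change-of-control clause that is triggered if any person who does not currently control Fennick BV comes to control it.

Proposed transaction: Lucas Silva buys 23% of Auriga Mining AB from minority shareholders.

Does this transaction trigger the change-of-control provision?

The purchase changes only Lucas's holdings, so Lucas is the only person who could newly come to control Fennick.
Lucas holds 100% of Quillon, so Lucas controls Quillon.
Quillon holds 100% of Fennick, so Lucas controls Fennick.
So Lucas already controls Fennick before the transaction.
After the purchase, Lucas holds 23% of Auriga directly.
Lucas controlled Fennick already, so this is not a new person acquiring control; every other person's position is unchanged or reduced.
No new person acquires control, so the clause is not triggered.

No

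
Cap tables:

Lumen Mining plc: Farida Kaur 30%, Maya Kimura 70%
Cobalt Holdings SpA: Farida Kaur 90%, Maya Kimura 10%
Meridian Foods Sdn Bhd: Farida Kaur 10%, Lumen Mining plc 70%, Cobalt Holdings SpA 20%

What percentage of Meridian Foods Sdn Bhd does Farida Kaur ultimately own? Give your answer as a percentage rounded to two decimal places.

Farida reaches Meridian along 3 paths.
Direct stake: 10% = 10%.
Via Lumen: 30% × 70% = 21%.
Via Cobalt: 90% × 20% = 18%.
Total: 10% + 21% + 18% = 49%.
Rounded: 49.00%.

49.00%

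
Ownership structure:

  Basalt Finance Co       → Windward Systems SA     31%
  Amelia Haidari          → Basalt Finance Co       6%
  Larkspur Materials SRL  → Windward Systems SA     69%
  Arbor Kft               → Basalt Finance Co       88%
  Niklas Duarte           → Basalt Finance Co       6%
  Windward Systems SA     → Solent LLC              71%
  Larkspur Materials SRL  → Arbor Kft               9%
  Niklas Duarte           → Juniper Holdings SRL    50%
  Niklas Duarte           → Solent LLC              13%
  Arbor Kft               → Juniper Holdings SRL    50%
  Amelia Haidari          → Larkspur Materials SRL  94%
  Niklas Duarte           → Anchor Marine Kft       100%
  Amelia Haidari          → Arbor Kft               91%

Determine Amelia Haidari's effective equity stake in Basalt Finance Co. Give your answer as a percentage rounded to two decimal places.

Amelia reaches Basalt along 3 paths.
Direct stake: 6% = 6%.
Via Larkspur → Arbor: 94% × 9% × 88% = 7.4448%.
Via Arbor: 91% × 88% = 80.08%.
Total: 6% + 7.4448% + 80.08% = 93.5248%.
Rounded: 93.52%.

93.52%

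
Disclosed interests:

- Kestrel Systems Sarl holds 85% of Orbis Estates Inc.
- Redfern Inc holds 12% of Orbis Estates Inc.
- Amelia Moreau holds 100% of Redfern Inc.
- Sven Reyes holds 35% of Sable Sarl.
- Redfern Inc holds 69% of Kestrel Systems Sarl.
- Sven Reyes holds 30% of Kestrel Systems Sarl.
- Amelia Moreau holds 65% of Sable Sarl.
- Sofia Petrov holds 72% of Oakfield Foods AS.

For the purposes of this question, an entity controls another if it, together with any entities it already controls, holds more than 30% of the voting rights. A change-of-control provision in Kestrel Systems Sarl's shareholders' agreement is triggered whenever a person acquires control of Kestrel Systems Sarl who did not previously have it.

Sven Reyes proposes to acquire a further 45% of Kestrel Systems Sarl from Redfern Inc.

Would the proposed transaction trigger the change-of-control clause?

Yes

The purchase adds only to Sven's holdings (Redfern's stake shrinks), so Sven is the only person who could newly come to control Kestrel.
Sven holds 35% of Sable, so Sven controls Sable.
In Kestrel, Sven's side holds only 30%, not > 30%.
So before the transaction, Sven does not control Kestrel.
After the purchase, Sven's direct stake in Kestrel rises to 30% + 45% = 75%, and Redfern's stake falls to 24%.
Sven holds 75% of Kestrel, so Sven controls Kestrel.
Sven did not control Kestrel before and does after, so the clause is triggered.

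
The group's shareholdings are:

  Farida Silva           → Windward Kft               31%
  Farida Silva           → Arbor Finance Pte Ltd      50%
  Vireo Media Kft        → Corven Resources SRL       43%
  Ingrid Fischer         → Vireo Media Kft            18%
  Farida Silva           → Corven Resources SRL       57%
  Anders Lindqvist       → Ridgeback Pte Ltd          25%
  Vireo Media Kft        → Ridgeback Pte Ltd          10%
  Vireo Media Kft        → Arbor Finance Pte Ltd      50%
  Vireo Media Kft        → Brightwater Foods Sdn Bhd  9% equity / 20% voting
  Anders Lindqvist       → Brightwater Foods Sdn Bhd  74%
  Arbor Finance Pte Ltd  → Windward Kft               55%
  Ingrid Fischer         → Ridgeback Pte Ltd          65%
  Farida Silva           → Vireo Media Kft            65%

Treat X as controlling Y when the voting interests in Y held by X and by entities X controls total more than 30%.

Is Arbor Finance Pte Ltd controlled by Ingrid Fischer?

No

Ingrid holds 65% of Ridgeback, so Ingrid controls Ridgeback.
Neither Ingrid nor any entity Ingrid controls holds any voting interest in Arbor.
So Ingrid does not control Arbor.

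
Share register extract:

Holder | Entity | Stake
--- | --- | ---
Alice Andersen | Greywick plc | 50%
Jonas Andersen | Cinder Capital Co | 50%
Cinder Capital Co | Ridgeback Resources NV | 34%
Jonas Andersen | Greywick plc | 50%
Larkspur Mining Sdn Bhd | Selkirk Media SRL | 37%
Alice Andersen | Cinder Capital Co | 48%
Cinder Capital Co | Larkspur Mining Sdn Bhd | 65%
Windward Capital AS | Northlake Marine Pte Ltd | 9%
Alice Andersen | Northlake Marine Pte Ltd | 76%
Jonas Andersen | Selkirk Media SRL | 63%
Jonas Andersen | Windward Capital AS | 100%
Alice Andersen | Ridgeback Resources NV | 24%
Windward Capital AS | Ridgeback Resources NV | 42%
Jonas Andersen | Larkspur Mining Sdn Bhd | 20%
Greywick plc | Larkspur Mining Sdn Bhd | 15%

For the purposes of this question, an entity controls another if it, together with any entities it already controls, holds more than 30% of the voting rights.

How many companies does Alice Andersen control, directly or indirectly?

Alice holds 50% of Greywick, so Alice controls Greywick.
Alice holds 48% of Cinder, so Alice controls Cinder.
Greywick and Cinder together hold 15% + 65% = 80% of Larkspur, so Alice controls Larkspur.
Alice holds 76% of Northlake, so Alice controls Northlake.
Alice and Cinder together hold 24% + 34% = 58% of Ridgeback, so Alice controls Ridgeback.
Larkspur holds 37% of Selkirk, so Alice controls Selkirk.
No other company's threshold is met.
Alice controls 6 companies.

6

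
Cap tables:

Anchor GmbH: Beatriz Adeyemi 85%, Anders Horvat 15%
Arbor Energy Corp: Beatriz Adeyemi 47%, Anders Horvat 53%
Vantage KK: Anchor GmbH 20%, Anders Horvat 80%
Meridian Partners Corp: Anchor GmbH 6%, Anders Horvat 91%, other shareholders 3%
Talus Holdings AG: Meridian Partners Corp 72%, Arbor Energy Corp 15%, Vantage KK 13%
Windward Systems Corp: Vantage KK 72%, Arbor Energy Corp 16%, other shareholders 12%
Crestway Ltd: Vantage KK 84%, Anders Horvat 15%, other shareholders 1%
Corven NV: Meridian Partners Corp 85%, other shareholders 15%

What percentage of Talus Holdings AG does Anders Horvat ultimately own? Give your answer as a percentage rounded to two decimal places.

84.91%

Anders reaches Talus along 5 paths.
Via Anchor → Meridian: 15% × 6% × 72% = 0.648%.
Via Meridian: 91% × 72% = 65.52%.
Via Arbor: 53% × 15% = 7.95%.
Via Anchor → Vantage: 15% × 20% × 13% = 0.39%.
Via Vantage: 80% × 13% = 10.4%.
Total: 0.648% + 65.52% + 7.95% + 0.39% + 10.4% = 84.908%.
Rounded: 84.91%.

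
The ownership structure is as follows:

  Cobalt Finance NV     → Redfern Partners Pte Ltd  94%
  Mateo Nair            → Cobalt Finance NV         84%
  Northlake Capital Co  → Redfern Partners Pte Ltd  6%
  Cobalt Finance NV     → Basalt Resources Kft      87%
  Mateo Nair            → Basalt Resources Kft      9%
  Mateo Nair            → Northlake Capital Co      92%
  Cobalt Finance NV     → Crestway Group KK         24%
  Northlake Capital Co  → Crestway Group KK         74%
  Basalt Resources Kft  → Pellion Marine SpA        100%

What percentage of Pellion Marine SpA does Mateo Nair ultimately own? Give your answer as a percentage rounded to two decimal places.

Mateo reaches Pellion along 2 paths.
Via Basalt: 9% × 100% = 9%.
Via Cobalt → Basalt: 84% × 87% × 100% = 73.08%.
Total: 9% + 73.08% = 82.08%.

82.08%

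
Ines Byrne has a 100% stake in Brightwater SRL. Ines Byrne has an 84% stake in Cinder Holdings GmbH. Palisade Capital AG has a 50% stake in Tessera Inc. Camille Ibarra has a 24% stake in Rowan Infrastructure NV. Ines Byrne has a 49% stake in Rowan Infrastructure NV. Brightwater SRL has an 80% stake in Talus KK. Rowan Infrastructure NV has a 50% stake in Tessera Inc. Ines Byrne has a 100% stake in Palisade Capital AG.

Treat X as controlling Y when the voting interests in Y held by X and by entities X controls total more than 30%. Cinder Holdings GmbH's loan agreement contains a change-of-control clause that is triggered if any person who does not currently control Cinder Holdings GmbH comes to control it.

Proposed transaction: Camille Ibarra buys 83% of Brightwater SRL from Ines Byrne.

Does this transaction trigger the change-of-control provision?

The purchase adds only to Camille's holdings (Ines's stake shrinks), so Camille is the only person who could newly come to control Cinder.
Camille's largest direct stake is 24% in Rowan, which does not meet the threshold, so Camille controls no company.
Neither Camille nor any entity Camille controls holds any voting interest in Cinder.
So before the transaction, Camille does not control Cinder.
After the purchase, Camille holds 83% of Brightwater directly, and Ines's stake falls to 17%.
Camille holds 83% of Brightwater, so Camille controls Brightwater.
Brightwater holds 80% of Talus, so Camille controls Talus.
After the transaction, neither Camille nor any entity Camille controls holds a voting interest in Cinder, so Camille still does not control it.
No new person acquires control, so the clause is not triggered.

No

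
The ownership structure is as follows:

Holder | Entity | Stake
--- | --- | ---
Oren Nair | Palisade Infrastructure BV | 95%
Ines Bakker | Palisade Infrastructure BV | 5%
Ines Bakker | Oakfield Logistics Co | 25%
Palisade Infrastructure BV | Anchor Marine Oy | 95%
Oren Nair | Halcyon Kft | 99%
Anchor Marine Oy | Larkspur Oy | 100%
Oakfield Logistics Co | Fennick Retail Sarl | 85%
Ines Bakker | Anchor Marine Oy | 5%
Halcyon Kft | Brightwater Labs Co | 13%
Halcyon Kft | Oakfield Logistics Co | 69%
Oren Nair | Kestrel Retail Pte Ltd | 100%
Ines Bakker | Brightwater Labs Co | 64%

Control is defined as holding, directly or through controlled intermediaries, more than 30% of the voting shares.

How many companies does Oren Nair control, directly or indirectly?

Oren holds 99% of Halcyon, so Oren controls Halcyon.
Oren holds 95% of Palisade, so Oren controls Palisade.
Halcyon holds 69% of Oakfield, so Oren controls Oakfield.
Palisade holds 95% of Anchor, so Oren controls Anchor.
Anchor holds 100% of Larkspur, so Oren controls Larkspur.
Oakfield holds 85% of Fennick, so Oren controls Fennick.
Oren holds 100% of Kestrel, so Oren controls Kestrel.
No other company's threshold is met.
Oren controls 7 companies.

7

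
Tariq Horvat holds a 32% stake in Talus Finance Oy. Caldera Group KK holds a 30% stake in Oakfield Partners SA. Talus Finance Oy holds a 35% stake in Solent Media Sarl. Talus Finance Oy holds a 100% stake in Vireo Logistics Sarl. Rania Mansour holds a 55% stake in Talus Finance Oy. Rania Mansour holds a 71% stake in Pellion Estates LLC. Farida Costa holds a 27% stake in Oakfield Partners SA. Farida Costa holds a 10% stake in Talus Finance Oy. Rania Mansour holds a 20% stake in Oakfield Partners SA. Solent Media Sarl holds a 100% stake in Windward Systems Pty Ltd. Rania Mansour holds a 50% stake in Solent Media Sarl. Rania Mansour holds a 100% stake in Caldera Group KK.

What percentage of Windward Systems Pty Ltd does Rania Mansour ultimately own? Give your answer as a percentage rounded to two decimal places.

69.25%

Rania reaches Windward along 2 paths.
Via Solent: 50% × 100% = 50%.
Via Talus → Solent: 55% × 35% × 100% = 19.25%.
Total: 50% + 19.25% = 69.25%.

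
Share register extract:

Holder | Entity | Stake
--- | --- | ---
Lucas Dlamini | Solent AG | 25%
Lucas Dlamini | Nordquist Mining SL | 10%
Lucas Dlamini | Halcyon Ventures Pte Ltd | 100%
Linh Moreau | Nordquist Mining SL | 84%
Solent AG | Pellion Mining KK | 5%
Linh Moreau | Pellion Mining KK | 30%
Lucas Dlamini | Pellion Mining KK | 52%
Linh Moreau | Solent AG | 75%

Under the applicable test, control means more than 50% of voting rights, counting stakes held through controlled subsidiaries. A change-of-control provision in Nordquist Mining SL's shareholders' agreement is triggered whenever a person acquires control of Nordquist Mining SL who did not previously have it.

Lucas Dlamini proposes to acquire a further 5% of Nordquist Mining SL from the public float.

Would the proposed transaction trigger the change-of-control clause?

No

The purchase changes only Lucas's holdings, so Lucas is the only person who could newly come to control Nordquist.
Lucas holds 52% of Pellion, so Lucas controls Pellion.
Lucas holds 100% of Halcyon, so Lucas controls Halcyon.
In Nordquist, Lucas's side holds only 10%, not > 50%.
So before the transaction, Lucas does not control Nordquist.
After the purchase, Lucas's direct stake in Nordquist rises to 10% + 5% = 15%.
After the transaction, Lucas's side holds 15% of Nordquist, not > 50%, so Lucas still does not control Nordquist.
No new person acquires control, so the clause is not triggered.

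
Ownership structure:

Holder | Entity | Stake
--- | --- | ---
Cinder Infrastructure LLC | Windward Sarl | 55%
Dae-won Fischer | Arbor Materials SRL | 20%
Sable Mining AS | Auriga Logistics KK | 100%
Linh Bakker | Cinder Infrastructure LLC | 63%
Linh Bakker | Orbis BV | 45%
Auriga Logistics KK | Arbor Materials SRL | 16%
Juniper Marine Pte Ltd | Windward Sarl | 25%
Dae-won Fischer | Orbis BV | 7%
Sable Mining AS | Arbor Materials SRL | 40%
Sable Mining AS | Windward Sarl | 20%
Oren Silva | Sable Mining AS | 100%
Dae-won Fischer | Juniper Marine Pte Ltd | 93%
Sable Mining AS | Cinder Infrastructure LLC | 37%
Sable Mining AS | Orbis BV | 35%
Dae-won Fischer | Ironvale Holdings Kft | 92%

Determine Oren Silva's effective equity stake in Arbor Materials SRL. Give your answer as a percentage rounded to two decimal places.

56.00%

Oren reaches Arbor along 2 paths.
Via Sable → Auriga: 100% × 100% × 16% = 16%.
Via Sable: 100% × 40% = 40%.
Total: 16% + 40% = 56%.
Rounded: 56.00%.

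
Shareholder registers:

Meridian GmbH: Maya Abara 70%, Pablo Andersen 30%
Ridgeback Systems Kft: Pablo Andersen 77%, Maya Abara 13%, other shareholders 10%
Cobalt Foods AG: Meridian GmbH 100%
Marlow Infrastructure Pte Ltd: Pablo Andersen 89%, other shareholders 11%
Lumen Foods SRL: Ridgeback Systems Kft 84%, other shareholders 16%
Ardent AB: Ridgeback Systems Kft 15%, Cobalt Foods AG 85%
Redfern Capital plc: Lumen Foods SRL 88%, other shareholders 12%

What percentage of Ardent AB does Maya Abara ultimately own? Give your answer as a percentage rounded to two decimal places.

Maya reaches Ardent along 2 paths.
Via Ridgeback: 13% × 15% = 1.95%.
Via Meridian → Cobalt: 70% × 100% × 85% = 59.5%.
Total: 1.95% + 59.5% = 61.45%.

61.45%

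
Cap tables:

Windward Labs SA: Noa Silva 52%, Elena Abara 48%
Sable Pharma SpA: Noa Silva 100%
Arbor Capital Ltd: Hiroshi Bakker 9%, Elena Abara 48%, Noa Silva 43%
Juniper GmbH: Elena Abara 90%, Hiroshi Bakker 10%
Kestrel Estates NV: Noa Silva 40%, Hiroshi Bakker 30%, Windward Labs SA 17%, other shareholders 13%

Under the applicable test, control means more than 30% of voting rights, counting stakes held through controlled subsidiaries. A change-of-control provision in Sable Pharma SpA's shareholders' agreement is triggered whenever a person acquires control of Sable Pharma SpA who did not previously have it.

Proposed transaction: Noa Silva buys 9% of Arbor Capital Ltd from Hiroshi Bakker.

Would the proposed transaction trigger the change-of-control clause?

The purchase adds only to Noa's holdings (Hiroshi's stake shrinks), so Noa is the only person who could newly come to control Sable.
Noa holds 100% of Sable, so Noa controls Sable.
So Noa already controls Sable before the transaction.
After the purchase, Noa's direct stake in Arbor rises to 43% + 9% = 52%, and Hiroshi's stake falls to 0%.
Noa controlled Sable already, so this is not a new person acquiring control; every other person's position is unchanged or reduced.
No new person acquires control, so the clause is not triggered.

No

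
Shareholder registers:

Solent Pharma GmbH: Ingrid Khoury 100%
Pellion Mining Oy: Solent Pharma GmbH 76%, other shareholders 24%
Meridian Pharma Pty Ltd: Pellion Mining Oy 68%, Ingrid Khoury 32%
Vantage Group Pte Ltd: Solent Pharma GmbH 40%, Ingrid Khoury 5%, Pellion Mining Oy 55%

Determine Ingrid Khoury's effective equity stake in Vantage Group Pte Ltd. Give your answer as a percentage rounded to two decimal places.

Ingrid reaches Vantage along 3 paths.
Via Solent: 100% × 40% = 40%.
Direct stake: 5% = 5%.
Via Solent → Pellion: 100% × 76% × 55% = 41.8%.
Total: 40% + 5% + 41.8% = 86.8%.
Rounded: 86.80%.

86.80%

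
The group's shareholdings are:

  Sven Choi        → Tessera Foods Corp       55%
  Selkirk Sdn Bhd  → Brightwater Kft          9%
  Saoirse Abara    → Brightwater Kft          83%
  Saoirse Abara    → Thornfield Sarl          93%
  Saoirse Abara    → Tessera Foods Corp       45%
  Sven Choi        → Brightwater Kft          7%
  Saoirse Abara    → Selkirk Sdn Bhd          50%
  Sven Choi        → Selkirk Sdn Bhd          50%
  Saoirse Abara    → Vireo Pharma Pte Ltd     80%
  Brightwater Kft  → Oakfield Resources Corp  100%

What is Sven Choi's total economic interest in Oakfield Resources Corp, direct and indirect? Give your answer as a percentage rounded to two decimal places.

Sven reaches Oakfield along 2 paths.
Via Selkirk → Brightwater: 50% × 9% × 100% = 4.5%.
Via Brightwater: 7% × 100% = 7%.
Total: 4.5% + 7% = 11.5%.
Rounded: 11.50%.

11.50%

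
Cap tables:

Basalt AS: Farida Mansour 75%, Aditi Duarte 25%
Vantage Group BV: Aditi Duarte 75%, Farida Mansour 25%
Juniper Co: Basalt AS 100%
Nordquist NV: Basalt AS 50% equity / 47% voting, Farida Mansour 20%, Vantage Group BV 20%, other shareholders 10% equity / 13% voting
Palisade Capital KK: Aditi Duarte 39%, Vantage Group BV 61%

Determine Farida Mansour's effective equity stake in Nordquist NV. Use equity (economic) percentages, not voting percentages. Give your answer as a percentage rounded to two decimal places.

Farida reaches Nordquist along 3 paths.
Via Basalt: 75% × 50% = 37.5%.
Direct stake: 20% = 20%.
Via Vantage: 25% × 20% = 5%.
Total: 37.5% + 20% + 5% = 62.5%.
Rounded: 62.50%.

62.50%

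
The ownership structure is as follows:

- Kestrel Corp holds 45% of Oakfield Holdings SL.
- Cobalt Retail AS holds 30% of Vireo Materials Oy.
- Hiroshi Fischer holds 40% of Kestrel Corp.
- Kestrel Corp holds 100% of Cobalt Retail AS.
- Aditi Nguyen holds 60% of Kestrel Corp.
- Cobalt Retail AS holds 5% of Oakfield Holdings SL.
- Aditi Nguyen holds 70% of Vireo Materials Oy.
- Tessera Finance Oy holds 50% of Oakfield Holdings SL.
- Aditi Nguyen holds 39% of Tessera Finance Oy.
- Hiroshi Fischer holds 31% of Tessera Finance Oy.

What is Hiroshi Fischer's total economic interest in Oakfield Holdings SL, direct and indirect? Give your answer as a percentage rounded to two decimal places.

Hiroshi reaches Oakfield along 3 paths.
Via Kestrel → Cobalt: 40% × 100% × 5% = 2%.
Via Kestrel: 40% × 45% = 18%.
Via Tessera: 31% × 50% = 15.5%.
Total: 2% + 18% + 15.5% = 35.5%.
Rounded: 35.50%.

35.50%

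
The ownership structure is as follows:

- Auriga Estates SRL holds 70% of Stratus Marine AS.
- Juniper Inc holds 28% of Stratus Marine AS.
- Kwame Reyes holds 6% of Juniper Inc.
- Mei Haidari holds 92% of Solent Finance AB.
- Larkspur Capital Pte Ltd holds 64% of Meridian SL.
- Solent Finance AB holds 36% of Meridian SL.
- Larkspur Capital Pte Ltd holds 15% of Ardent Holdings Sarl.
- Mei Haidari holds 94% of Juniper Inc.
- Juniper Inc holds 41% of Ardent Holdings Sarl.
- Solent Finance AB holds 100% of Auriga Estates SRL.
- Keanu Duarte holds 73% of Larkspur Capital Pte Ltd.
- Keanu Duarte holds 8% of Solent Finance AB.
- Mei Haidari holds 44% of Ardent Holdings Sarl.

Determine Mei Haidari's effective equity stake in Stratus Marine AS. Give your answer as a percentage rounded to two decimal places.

90.72%

Mei reaches Stratus along 2 paths.
Via Juniper: 94% × 28% = 26.32%.
Via Solent → Auriga: 92% × 100% × 70% = 64.4%.
Total: 26.32% + 64.4% = 90.72%.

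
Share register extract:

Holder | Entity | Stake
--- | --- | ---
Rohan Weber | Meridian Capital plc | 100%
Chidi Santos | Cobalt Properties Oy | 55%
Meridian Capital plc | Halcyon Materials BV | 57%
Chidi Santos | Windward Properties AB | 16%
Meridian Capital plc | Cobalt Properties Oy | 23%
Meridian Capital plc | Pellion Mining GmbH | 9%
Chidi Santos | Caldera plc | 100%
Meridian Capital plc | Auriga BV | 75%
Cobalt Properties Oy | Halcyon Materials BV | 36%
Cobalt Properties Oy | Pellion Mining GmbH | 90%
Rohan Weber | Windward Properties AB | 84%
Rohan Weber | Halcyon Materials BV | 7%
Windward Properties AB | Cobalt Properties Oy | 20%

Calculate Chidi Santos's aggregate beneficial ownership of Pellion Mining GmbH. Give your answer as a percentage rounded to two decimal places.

Chidi reaches Pellion along 2 paths.
Via Cobalt: 55% × 90% = 49.5%.
Via Windward → Cobalt: 16% × 20% × 90% = 2.88%.
Total: 49.5% + 2.88% = 52.38%.

52.38%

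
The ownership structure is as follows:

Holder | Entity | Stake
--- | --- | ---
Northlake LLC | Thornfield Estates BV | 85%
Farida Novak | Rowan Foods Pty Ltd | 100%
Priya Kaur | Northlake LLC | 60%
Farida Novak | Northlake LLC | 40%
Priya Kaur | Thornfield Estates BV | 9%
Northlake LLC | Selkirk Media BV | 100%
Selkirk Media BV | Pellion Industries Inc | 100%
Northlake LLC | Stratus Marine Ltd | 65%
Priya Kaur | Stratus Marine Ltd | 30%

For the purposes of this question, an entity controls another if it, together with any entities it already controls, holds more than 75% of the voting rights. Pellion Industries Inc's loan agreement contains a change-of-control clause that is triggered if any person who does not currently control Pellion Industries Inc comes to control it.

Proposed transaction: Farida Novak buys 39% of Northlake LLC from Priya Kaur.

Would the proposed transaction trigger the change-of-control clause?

The purchase adds only to Farida's holdings (Priya's stake shrinks), so Farida is the only person who could newly come to control Pellion.
Farida holds 100% of Rowan, so Farida controls Rowan.
Neither Farida nor any entity Farida controls holds any voting interest in Pellion.
So before the transaction, Farida does not control Pellion.
After the purchase, Farida's direct stake in Northlake rises to 40% + 39% = 79%, and Priya's stake falls to 21%.
Farida holds 79% of Northlake, so Farida controls Northlake.
Northlake holds 100% of Selkirk, so Farida controls Selkirk.
Selkirk holds 100% of Pellion, so Farida controls Pellion.
Farida did not control Pellion before and does after, so the clause is triggered.

Yes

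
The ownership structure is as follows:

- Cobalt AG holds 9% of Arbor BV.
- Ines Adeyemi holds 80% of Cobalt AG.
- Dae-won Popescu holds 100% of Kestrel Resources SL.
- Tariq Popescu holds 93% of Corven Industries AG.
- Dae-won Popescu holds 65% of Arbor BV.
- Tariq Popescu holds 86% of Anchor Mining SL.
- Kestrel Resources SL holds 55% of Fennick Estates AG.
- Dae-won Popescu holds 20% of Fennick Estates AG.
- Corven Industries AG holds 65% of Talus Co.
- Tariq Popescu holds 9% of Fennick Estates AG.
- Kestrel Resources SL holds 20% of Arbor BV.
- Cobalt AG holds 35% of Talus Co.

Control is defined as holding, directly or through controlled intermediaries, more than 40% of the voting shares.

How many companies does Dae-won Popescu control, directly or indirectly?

Dae-won holds 100% of Kestrel, so Dae-won controls Kestrel.
Kestrel and Dae-won together hold 55% + 20% = 75% of Fennick, so Dae-won controls Fennick.
Dae-won and Kestrel together hold 65% + 20% = 85% of Arbor, so Dae-won controls Arbor.
No other company's threshold is met.
Dae-won controls 3 companies.

3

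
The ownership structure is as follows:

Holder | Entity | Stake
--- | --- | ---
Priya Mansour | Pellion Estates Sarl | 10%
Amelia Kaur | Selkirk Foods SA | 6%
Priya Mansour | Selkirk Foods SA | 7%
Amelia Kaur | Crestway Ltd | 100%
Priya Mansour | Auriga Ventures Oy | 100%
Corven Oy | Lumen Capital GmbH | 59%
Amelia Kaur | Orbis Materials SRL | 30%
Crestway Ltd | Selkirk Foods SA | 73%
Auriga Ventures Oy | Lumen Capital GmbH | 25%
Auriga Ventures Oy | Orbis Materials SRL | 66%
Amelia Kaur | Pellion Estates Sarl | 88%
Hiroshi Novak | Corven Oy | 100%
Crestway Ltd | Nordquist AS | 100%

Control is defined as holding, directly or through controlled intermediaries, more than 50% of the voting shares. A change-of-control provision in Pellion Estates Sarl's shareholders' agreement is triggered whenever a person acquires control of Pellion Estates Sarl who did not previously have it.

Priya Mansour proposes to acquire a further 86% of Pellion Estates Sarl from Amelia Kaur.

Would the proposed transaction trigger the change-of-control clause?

Yes

The purchase adds only to Priya's holdings (Amelia's stake shrinks), so Priya is the only person who could newly come to control Pellion.
Priya holds 100% of Auriga, so Priya controls Auriga.
Auriga holds 66% of Orbis, so Priya controls Orbis.
In Pellion, Priya's side holds only 10%, not > 50%.
So before the transaction, Priya does not control Pellion.
After the purchase, Priya's direct stake in Pellion rises to 10% + 86% = 96%, and Amelia's stake falls to 2%.
Priya holds 96% of Pellion, so Priya controls Pellion.
Priya did not control Pellion before and does after, so the clause is triggered.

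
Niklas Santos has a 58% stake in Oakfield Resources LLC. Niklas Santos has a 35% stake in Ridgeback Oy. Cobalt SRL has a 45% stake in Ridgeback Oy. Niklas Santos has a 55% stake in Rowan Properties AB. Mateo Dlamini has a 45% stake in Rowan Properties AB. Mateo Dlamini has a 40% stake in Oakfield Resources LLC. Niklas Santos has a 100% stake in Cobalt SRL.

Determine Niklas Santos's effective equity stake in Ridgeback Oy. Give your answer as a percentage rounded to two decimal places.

Niklas reaches Ridgeback along 2 paths.
Via Cobalt: 100% × 45% = 45%.
Direct stake: 35% = 35%.
Total: 45% + 35% = 80%.
Rounded: 80.00%.

80.00%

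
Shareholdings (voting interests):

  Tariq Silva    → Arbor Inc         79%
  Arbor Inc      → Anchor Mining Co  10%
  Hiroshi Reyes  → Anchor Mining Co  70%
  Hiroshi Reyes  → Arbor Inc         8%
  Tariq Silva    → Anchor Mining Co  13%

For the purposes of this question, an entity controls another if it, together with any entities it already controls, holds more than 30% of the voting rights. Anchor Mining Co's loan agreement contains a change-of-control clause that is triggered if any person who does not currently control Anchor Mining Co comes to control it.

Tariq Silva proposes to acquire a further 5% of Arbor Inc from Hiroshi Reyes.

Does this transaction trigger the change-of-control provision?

The purchase adds only to Tariq's holdings (Hiroshi's stake shrinks), so Tariq is the only person who could newly come to control Anchor.
Tariq holds 79% of Arbor, so Tariq controls Arbor.
In Anchor, Tariq's side holds only 13% + 10% = 23%, not > 30%.
So before the transaction, Tariq does not control Anchor.
After the purchase, Tariq's direct stake in Arbor rises to 79% + 5% = 84%, and Hiroshi's stake falls to 3%.
Tariq holds 84% of Arbor, so Tariq controls Arbor.
After the transaction, Tariq's side holds 13% + 10% = 23% of Anchor, not > 30%, so Tariq still does not control Anchor.
No new person acquires control, so the clause is not triggered.

No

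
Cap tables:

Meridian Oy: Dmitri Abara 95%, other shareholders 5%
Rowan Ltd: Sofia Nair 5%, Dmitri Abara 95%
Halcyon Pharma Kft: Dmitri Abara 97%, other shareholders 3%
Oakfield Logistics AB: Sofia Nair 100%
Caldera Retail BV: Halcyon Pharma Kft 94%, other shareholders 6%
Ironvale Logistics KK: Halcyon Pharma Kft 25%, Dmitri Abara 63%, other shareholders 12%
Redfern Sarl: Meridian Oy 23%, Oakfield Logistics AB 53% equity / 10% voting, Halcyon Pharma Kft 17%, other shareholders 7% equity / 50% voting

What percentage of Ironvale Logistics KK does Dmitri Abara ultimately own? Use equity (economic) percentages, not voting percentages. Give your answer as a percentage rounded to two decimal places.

Dmitri reaches Ironvale along 2 paths.
Via Halcyon: 97% × 25% = 24.25%.
Direct stake: 63% = 63%.
Total: 24.25% + 63% = 87.25%.

87.25%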